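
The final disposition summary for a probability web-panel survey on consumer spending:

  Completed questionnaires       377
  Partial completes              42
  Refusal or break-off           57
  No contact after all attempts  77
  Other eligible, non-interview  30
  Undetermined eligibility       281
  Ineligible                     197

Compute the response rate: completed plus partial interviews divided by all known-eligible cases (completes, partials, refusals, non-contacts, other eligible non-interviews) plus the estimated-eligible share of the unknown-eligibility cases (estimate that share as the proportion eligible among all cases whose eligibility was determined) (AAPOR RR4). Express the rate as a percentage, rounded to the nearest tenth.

52.8%

Top = 377 + 42 = 419
Determined eligible = 377 + 42 + 57 + 77 + 30 = 583
e = 583 / (583 + 197) = 583 / 780 = 0.7474
Eligible share of unknowns = 0.7474 × 281 = 210.02
Denom = 583 + 210.02 = 793.02
RR4 = 419 / 793.02 = 0.5284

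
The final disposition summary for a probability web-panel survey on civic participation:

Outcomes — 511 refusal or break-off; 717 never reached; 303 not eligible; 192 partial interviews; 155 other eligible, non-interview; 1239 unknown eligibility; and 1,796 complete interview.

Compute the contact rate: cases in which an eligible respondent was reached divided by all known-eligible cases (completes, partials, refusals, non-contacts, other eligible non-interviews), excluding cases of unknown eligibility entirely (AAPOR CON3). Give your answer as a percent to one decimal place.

78.7%

Numerator = 1796 + 192 + 511 + 155 = 2654
Denom = 1796 + 192 + 511 + 717 + 155 = 3371
CON3 = 2654 / 3371 = 0.7873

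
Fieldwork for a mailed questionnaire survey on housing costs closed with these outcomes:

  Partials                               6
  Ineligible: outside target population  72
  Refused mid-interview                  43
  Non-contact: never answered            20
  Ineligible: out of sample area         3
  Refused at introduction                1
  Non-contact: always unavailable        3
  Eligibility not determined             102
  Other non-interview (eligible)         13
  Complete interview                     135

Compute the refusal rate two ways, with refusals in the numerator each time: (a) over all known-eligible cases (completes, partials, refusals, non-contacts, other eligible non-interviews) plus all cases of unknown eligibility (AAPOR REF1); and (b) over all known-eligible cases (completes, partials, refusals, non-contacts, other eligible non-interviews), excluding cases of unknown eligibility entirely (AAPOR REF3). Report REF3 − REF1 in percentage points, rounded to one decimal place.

Refusals = 1 + 43 = 44
Non-contacts = 20 + 3 = 23
Not eligible = 72 + 3 = 75
Top = 44
Denom = 135 + 6 + 44 + 23 + 13 + 102 = 323
REF1 = 44 / 323 = 0.1362
Denom = 135 + 6 + 44 + 23 + 13 = 221
REF3 = 44 / 221 = 0.1991
Difference = 19.91 − 13.62 = 6.29 percentage points

6.3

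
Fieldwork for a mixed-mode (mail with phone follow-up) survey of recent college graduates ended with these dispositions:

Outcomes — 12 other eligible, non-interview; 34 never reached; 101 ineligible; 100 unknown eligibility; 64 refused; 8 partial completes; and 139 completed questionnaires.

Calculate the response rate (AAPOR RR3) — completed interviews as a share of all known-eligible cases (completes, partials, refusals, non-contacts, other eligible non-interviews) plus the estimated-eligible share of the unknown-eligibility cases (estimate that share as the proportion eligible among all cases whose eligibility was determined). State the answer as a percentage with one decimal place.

Numerator → 139
Eligible (known) → 139 + 8 + 64 + 34 + 12 = 257
e = 257 / (257 + 101) = 257 / 358 = 0.7179
e × U → 0.7179 × 100 = 71.79
Denominator → 257 + 71.79 = 328.79
RR3 = 139 / 328.79 = 0.4228

42.3%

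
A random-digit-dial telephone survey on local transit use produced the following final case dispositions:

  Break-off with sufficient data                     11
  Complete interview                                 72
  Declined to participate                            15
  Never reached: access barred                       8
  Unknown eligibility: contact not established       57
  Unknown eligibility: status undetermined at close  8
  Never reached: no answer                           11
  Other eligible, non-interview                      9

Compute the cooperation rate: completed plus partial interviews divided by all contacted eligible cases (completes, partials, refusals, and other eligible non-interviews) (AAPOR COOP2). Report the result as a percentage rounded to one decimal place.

Non-contacts = 11 + 8 = 19
Unknown eligibility = 57 + 8 = 65
Num = 72 + 11 = 83
Base = 72 + 11 + 15 + 9 = 107
COOP2 = 83 / 107 = 0.7757

77.6%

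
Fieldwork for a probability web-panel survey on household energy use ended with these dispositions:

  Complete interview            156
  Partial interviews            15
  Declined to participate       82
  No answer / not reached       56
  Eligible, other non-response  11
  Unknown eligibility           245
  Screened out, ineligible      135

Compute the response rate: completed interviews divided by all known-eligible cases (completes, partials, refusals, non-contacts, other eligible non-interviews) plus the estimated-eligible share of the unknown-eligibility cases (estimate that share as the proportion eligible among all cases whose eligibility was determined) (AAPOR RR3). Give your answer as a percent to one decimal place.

Numerator: 156
Known eligible: 156 + 15 + 82 + 56 + 11 = 320
e = 320 / (320 + 135) = 320 / 455 = 0.7033
e × U: 0.7033 × 245 = 172.31
Base: 320 + 172.31 = 492.31
RR3 = 156 / 492.31 = 0.3169

31.7%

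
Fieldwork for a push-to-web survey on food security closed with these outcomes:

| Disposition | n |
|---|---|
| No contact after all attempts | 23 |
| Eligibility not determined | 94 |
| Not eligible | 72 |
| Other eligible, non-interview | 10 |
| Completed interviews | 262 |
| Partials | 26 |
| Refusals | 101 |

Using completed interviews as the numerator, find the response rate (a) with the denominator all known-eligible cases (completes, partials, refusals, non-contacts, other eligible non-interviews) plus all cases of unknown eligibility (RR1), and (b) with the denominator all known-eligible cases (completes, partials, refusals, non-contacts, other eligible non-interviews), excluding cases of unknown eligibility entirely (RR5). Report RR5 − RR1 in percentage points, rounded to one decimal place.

Top = 262
Denom = 262 + 26 + 101 + 23 + 10 + 94 = 516
RR1 = 262 / 516 = 0.5078
Denom = 262 + 26 + 101 + 23 + 10 = 422
RR5 = 262 / 422 = 0.6209
Difference = 62.09 − 50.78 = 11.31 percentage points

11.3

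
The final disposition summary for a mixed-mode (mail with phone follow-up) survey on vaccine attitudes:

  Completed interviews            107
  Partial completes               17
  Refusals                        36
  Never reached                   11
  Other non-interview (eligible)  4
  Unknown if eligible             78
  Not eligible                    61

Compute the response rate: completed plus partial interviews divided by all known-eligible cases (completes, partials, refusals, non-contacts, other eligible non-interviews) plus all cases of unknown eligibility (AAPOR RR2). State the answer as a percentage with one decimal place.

Num: 107 + 17 = 124
Base: 107 + 17 + 36 + 11 + 4 + 78 = 253
RR2 = 124 / 253 = 0.4901

49.0%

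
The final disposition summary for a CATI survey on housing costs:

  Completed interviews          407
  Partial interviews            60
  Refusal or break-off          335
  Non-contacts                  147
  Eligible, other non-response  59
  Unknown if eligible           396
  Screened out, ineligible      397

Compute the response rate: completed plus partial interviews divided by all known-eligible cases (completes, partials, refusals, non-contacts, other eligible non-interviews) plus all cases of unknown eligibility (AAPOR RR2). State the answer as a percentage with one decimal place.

33.3%

Numerator: 407 + 60 = 467
Denom: 407 + 60 + 335 + 147 + 59 + 396 = 1404
RR2 = 467 / 1404 = 0.3326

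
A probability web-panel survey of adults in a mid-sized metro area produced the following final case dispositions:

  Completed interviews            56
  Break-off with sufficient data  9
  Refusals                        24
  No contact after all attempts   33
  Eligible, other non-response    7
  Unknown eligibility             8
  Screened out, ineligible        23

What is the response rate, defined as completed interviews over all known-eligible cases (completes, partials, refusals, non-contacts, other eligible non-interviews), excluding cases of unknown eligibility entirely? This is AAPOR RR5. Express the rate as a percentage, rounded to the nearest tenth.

43.4%

Num: 56
Base: 56 + 9 + 24 + 33 + 7 = 129
RR5 = 56 / 129 = 0.4341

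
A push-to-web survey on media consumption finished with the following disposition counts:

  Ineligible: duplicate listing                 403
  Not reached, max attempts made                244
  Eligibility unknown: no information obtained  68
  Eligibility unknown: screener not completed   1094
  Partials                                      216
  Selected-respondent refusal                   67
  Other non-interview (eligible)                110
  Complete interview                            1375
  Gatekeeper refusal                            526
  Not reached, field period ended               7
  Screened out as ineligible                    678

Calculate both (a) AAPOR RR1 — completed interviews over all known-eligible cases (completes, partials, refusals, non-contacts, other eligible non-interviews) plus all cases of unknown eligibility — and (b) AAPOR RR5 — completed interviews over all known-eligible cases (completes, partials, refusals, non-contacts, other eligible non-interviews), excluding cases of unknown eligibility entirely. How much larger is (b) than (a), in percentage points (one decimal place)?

Refusal or break-off = 526 + 67 = 593
Non-contacts = 7 + 244 = 251
Undetermined eligibility = 1094 + 68 = 1162
Ineligible = 678 + 403 = 1081
Num → 1375
Denom → 1375 + 216 + 593 + 251 + 110 + 1162 = 3707
RR1 = 1375 / 3707 = 0.3709
Denom → 1375 + 216 + 593 + 251 + 110 = 2545
RR5 = 1375 / 2545 = 0.5403
Difference = 54.03 − 37.09 = 16.94 percentage points

16.9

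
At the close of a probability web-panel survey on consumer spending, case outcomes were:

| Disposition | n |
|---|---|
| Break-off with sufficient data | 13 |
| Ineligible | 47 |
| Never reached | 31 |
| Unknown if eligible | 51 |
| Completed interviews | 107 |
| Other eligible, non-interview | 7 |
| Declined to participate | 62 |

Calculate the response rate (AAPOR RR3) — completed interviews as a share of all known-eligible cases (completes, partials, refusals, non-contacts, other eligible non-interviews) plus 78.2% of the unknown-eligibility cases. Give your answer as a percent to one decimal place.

Num: 107
Known eligible: 107 + 13 + 62 + 31 + 7 = 220
Estimated eligible among unknowns: 0.7820 × 51 = 39.88
Base: 220 + 39.88 = 259.88
RR3 = 107 / 259.88 = 0.4117

41.2%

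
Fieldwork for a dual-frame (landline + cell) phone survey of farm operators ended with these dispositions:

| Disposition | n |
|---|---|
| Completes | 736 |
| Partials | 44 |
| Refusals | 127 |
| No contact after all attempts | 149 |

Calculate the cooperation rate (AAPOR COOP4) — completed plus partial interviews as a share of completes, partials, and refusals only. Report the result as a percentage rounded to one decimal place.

86.0%

Num → 736 + 44 = 780
Denominator → 736 + 44 + 127 = 907
COOP4 = 780 / 907 = 0.8600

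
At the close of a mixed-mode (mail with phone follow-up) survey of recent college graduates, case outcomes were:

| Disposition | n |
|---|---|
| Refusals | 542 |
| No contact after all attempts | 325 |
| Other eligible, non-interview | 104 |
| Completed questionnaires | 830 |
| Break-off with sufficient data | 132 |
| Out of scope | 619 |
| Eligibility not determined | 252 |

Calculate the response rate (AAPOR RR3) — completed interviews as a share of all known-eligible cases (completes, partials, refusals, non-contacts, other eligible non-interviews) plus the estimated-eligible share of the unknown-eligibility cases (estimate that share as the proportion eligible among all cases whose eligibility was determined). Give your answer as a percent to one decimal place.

Numerator = 830
Eligible (known) = 830 + 132 + 542 + 325 + 104 = 1933
e = 1933 / (1933 + 619) = 1933 / 2552 = 0.7574
e × U = 0.7574 × 252 = 190.86
Denominator = 1933 + 190.86 = 2123.86
RR3 = 830 / 2123.86 = 0.3908

39.1%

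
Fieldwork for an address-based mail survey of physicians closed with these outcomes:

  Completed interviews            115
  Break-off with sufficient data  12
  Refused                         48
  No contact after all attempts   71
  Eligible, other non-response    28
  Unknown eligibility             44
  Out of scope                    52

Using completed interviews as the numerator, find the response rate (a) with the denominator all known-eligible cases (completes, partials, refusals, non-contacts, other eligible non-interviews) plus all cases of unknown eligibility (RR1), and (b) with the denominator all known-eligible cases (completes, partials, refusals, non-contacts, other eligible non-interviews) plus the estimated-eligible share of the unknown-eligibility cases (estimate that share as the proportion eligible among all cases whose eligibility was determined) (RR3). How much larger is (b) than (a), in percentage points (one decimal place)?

0.8

Numerator: 115
Denominator: 115 + 12 + 48 + 71 + 28 + 44 = 318
RR1 = 115 / 318 = 0.3616
Known eligible: 115 + 12 + 48 + 71 + 28 = 274
e = 274 / (274 + 52) = 274 / 326 = 0.8405
Estimated eligible among unknowns: 0.8405 × 44 = 36.98
Denominator: 274 + 36.98 = 310.98
RR3 = 115 / 310.98 = 0.3698
Difference = 36.98 − 36.16 = 0.82 percentage points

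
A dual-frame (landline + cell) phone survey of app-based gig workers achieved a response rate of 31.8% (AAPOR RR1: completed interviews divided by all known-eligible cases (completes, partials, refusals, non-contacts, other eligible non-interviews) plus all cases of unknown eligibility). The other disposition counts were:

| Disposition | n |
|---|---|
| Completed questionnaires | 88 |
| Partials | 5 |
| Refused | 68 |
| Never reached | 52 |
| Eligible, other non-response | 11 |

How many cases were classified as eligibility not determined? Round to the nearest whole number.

RR1 = 88 / D = 0.318
D = 88 / 0.318 = 276.7
Rest of base = 224
eligibility not determined = 276.7 − 224 ≈ 53

53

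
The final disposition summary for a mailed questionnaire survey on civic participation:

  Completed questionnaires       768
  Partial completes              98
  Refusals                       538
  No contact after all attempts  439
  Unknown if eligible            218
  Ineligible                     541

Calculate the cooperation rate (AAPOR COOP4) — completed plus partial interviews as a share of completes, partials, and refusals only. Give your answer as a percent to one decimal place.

Num → 768 + 98 = 866
Denom → 768 + 98 + 538 = 1404
COOP4 = 866 / 1404 = 0.6168

61.7%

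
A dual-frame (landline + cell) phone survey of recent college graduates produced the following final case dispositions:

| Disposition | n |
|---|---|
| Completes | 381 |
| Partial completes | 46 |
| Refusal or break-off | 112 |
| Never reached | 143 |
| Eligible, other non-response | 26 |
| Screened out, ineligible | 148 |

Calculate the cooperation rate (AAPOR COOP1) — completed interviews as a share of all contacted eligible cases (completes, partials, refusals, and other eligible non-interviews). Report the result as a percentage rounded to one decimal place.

Num → 381
Denom → 381 + 46 + 112 + 26 = 565
COOP1 = 381 / 565 = 0.6743

67.4%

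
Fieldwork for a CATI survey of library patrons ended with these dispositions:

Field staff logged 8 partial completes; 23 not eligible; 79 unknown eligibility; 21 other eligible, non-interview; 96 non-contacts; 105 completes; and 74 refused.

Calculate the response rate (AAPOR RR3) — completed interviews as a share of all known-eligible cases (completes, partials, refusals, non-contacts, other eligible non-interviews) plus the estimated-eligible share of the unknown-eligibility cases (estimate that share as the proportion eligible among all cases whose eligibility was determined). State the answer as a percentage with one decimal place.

Numerator = 105
Eligible (known) = 105 + 8 + 74 + 96 + 21 = 304
e = 304 / (304 + 23) = 304 / 327 = 0.9297
Eligible share of unknowns = 0.9297 × 79 = 73.45
Base = 304 + 73.45 = 377.45
RR3 = 105 / 377.45 = 0.2782

27.8%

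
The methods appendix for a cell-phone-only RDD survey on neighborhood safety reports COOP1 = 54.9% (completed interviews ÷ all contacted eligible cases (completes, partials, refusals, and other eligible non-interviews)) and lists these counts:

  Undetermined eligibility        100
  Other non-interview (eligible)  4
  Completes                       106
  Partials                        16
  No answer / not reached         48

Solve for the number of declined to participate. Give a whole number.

COOP1 = 106 / D = 0.549
D = 106 / 0.549 = 193.1
Remaining denominator categories sum to 126
declined to participate = 193.1 − 126 ≈ 67

67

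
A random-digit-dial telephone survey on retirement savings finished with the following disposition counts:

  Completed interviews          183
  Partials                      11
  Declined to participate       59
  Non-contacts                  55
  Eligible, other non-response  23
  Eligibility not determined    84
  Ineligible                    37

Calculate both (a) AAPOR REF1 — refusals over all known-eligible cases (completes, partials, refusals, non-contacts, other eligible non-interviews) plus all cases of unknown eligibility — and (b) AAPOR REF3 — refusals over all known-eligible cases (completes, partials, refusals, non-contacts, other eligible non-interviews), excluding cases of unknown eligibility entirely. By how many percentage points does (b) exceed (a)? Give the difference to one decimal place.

3.6

Num: 59
Denom: 183 + 11 + 59 + 55 + 23 + 84 = 415
REF1 = 59 / 415 = 0.1422
Denom: 183 + 11 + 59 + 55 + 23 = 331
REF3 = 59 / 331 = 0.1782
Difference = 17.82 − 14.22 = 3.60 percentage points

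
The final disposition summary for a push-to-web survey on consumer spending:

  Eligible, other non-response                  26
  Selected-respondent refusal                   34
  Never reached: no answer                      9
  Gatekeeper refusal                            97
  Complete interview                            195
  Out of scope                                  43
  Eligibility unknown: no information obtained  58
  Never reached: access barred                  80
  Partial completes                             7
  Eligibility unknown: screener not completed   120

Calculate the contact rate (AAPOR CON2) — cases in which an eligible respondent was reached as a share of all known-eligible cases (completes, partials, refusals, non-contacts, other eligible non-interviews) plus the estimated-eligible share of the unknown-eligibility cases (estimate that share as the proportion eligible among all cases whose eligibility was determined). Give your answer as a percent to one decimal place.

58.8%

Refusal or break-off = 97 + 34 = 131
Never reached = 9 + 80 = 89
Eligibility not determined = 120 + 58 = 178
Num = 195 + 7 + 131 + 26 = 359
Eligible (known) = 195 + 7 + 131 + 89 + 26 = 448
e = 448 / (448 + 43) = 448 / 491 = 0.9124
Estimated eligible among unknowns = 0.9124 × 178 = 162.41
Base = 448 + 162.41 = 610.41
CON2 = 359 / 610.41 = 0.5881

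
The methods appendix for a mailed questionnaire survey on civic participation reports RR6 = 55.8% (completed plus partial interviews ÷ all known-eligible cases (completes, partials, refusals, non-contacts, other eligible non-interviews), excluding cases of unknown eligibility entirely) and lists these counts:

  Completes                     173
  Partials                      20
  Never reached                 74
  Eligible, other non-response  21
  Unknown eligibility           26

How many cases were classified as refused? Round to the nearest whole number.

58

Top → 173 + 20 = 193
RR6 = 193 / D = 0.558
D = 193 / 0.558 = 345.9
Rest of base = 288
refused = 345.9 − 288 ≈ 58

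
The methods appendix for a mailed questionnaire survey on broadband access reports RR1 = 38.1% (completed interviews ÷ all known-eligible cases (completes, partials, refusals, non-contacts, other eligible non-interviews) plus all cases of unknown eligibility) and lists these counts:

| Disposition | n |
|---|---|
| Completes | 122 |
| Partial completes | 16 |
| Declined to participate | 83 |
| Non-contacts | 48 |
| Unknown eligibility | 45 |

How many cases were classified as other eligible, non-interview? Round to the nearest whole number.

6

RR1 = 122 / D = 0.381
D = 122 / 0.381 = 320.2
Remaining denominator categories sum to 314
other eligible, non-interview = 320.2 − 314 ≈ 6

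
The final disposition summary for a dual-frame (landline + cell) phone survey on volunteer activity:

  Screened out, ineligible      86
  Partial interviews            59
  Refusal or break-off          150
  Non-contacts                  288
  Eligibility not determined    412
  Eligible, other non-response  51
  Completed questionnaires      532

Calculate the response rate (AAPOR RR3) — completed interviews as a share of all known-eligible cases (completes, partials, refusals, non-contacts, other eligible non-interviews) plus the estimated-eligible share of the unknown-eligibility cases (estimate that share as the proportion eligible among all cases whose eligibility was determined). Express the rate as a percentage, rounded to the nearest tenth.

Num → 532
Eligible (known) → 532 + 59 + 150 + 288 + 51 = 1080
e = 1080 / (1080 + 86) = 1080 / 1166 = 0.9262
e × U → 0.9262 × 412 = 381.59
Denominator → 1080 + 381.59 = 1461.59
RR3 = 532 / 1461.59 = 0.3640

36.4%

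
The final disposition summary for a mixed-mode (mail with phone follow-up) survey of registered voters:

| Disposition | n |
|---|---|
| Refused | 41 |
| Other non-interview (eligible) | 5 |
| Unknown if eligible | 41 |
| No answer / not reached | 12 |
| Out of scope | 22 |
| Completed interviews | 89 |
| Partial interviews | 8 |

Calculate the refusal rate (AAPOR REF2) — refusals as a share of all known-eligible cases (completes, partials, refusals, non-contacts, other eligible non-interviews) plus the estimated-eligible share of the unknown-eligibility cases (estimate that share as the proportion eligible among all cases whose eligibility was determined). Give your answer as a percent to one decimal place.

21.5%

Top = 41
Eligible (known) = 89 + 8 + 41 + 12 + 5 = 155
e = 155 / (155 + 22) = 155 / 177 = 0.8757
Estimated eligible among unknowns = 0.8757 × 41 = 35.90
Denominator = 155 + 35.90 = 190.90
REF2 = 41 / 190.90 = 0.2148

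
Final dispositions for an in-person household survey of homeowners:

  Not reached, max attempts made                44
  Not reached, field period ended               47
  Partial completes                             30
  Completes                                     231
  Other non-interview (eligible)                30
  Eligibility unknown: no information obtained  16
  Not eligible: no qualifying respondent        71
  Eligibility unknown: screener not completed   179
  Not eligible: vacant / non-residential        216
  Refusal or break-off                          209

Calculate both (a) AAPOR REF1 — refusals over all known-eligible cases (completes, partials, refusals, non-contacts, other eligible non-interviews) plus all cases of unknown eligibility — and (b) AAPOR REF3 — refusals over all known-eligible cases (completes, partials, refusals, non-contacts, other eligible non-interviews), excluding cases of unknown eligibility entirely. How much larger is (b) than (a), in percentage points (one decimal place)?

No contact after all attempts = 47 + 44 = 91
Undetermined eligibility = 179 + 16 = 195
Not eligible = 71 + 216 = 287
Num: 209
Base: 231 + 30 + 209 + 91 + 30 + 195 = 786
REF1 = 209 / 786 = 0.2659
Base: 231 + 30 + 209 + 91 + 30 = 591
REF3 = 209 / 591 = 0.3536
Difference = 35.36 − 26.59 = 8.77 percentage points

8.8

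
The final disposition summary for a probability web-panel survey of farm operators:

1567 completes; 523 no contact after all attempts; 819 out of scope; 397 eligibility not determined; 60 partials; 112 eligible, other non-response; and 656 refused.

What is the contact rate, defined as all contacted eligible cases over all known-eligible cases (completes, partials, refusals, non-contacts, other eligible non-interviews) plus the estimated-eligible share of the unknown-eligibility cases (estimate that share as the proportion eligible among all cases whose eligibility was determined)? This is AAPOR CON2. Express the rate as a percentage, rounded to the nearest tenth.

Top = 1567 + 60 + 656 + 112 = 2395
Determined eligible = 1567 + 60 + 656 + 523 + 112 = 2918
e = 2918 / (2918 + 819) = 2918 / 3737 = 0.7808
Eligible share of unknowns = 0.7808 × 397 = 309.98
Base = 2918 + 309.98 = 3227.98
CON2 = 2395 / 3227.98 = 0.7420

74.2%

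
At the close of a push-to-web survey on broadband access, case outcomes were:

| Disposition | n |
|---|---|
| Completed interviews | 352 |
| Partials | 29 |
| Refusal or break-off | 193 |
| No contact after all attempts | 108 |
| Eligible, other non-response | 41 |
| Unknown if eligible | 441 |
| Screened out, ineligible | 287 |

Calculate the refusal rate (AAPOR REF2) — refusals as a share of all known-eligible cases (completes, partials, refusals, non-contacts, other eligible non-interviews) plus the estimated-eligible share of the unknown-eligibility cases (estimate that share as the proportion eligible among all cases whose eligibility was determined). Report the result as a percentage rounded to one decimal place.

18.6%

Numerator → 193
Known eligible → 352 + 29 + 193 + 108 + 41 = 723
e = 723 / (723 + 287) = 723 / 1010 = 0.7158
e × U → 0.7158 × 441 = 315.67
Denominator → 723 + 315.67 = 1038.67
REF2 = 193 / 1038.67 = 0.1858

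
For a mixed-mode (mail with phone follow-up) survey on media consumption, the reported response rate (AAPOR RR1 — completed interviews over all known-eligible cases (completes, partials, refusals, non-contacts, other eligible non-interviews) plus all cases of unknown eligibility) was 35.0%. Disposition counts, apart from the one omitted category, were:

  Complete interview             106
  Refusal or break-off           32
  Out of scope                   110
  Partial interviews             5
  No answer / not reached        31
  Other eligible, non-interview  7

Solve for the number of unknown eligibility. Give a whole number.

122

RR1 = 106 / D = 0.350
D = 106 / 0.350 = 302.9
Other denominator terms total 181
unknown eligibility = 302.9 − 181 ≈ 122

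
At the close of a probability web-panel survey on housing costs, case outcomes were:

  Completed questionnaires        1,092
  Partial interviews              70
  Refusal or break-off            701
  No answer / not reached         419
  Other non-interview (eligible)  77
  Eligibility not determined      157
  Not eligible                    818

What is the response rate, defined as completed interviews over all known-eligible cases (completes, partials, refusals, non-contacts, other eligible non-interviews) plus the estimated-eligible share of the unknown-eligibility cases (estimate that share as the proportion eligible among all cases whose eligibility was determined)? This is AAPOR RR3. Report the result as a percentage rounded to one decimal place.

Num → 1092
Known eligible → 1092 + 70 + 701 + 419 + 77 = 2359
e = 2359 / (2359 + 818) = 2359 / 3177 = 0.7425
e × U → 0.7425 × 157 = 116.57
Denominator → 2359 + 116.57 = 2475.57
RR3 = 1092 / 2475.57 = 0.4411

44.1%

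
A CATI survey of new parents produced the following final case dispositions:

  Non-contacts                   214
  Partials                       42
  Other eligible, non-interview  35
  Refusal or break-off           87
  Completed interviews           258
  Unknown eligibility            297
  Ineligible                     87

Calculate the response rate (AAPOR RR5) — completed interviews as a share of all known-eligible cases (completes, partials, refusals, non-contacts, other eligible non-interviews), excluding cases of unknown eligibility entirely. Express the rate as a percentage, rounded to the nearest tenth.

Top: 258
Denominator: 258 + 42 + 87 + 214 + 35 = 636
RR5 = 258 / 636 = 0.4057

40.6%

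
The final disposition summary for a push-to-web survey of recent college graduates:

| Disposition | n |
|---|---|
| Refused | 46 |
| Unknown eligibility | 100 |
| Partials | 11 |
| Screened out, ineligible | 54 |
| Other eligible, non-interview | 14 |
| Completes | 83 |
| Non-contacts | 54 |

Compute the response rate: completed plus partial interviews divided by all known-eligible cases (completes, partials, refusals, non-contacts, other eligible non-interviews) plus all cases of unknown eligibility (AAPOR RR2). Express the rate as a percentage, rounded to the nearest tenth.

Top = 83 + 11 = 94
Base = 83 + 11 + 46 + 54 + 14 + 100 = 308
RR2 = 94 / 308 = 0.3052

30.5%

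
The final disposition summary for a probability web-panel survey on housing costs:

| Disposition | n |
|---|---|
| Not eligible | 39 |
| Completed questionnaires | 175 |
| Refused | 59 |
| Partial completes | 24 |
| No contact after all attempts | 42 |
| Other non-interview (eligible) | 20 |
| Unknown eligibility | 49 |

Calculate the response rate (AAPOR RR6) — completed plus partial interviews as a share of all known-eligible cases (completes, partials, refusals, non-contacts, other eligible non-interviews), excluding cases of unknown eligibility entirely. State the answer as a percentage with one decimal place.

Numerator: 175 + 24 = 199
Denom: 175 + 24 + 59 + 42 + 20 = 320
RR6 = 199 / 320 = 0.6219

62.2%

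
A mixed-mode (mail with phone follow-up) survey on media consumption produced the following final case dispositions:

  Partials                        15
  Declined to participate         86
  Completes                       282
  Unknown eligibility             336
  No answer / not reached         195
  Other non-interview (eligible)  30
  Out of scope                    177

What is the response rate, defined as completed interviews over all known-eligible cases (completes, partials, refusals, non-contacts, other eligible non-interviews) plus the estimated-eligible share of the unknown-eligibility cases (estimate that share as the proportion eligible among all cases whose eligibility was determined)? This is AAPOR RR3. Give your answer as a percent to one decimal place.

32.5%

Top → 282
Eligible (known) → 282 + 15 + 86 + 195 + 30 = 608
e = 608 / (608 + 177) = 608 / 785 = 0.7745
Eligible share of unknowns → 0.7745 × 336 = 260.23
Base → 608 + 260.23 = 868.23
RR3 = 282 / 868.23 = 0.3248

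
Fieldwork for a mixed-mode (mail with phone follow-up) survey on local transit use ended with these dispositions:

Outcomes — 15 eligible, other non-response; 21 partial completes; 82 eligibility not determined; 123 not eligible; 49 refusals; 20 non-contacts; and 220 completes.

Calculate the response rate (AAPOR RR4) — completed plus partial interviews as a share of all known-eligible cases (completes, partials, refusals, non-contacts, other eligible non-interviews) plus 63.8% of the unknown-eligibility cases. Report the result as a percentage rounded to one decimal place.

Numerator: 220 + 21 = 241
Determined eligible: 220 + 21 + 49 + 20 + 15 = 325
e × U: 0.6380 × 82 = 52.32
Denominator: 325 + 52.32 = 377.32
RR4 = 241 / 377.32 = 0.6387

63.9%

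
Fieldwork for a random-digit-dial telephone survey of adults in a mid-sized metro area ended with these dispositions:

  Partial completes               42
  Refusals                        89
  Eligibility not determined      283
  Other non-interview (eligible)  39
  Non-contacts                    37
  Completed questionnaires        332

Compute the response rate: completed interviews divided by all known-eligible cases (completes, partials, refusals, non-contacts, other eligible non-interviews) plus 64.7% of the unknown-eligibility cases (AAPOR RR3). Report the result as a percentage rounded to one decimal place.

Numerator: 332
Eligible (known): 332 + 42 + 89 + 37 + 39 = 539
Estimated eligible among unknowns: 0.6470 × 283 = 183.10
Base: 539 + 183.10 = 722.10
RR3 = 332 / 722.10 = 0.4598

46.0%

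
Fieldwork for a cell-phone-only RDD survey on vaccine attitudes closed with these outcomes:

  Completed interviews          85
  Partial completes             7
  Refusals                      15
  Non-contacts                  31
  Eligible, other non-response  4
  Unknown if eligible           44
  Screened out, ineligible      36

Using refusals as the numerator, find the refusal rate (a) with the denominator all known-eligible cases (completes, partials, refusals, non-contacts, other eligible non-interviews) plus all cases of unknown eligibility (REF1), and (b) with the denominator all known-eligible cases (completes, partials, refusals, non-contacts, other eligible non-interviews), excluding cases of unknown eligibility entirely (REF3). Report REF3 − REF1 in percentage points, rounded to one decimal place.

2.5

Numerator → 15
Base → 85 + 7 + 15 + 31 + 4 + 44 = 186
REF1 = 15 / 186 = 0.0806
Base → 85 + 7 + 15 + 31 + 4 = 142
REF3 = 15 / 142 = 0.1056
Difference = 10.56 − 8.06 = 2.50 percentage points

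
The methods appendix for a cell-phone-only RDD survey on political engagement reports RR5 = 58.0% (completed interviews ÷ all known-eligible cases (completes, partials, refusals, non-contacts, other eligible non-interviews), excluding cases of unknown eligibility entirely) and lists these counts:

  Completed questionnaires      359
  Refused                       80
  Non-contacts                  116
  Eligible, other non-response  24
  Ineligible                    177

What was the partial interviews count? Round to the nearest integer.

40

RR5 = 359 / D = 0.580
D = 359 / 0.580 = 619.0
Other denominator terms total 579
partial interviews = 619.0 − 579 ≈ 40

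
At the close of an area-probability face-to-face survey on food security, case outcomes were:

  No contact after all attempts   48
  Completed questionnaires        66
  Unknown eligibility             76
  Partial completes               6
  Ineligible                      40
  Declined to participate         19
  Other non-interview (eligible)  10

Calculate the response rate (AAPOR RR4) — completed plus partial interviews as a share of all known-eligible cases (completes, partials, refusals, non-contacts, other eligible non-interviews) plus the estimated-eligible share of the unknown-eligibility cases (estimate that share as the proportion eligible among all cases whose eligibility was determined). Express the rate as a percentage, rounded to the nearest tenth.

Num = 66 + 6 = 72
Known eligible = 66 + 6 + 19 + 48 + 10 = 149
e = 149 / (149 + 40) = 149 / 189 = 0.7884
e × U = 0.7884 × 76 = 59.92
Denom = 149 + 59.92 = 208.92
RR4 = 72 / 208.92 = 0.3446

34.5%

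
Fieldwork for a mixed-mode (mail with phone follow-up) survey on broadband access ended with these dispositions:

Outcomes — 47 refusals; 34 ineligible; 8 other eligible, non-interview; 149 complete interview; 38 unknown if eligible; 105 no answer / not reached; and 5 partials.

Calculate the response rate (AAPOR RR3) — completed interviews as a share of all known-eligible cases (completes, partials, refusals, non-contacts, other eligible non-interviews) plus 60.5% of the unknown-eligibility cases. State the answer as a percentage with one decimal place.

Numerator: 149
Determined eligible: 149 + 5 + 47 + 105 + 8 = 314
Eligible share of unknowns: 0.6050 × 38 = 22.99
Base: 314 + 22.99 = 336.99
RR3 = 149 / 336.99 = 0.4421

44.2%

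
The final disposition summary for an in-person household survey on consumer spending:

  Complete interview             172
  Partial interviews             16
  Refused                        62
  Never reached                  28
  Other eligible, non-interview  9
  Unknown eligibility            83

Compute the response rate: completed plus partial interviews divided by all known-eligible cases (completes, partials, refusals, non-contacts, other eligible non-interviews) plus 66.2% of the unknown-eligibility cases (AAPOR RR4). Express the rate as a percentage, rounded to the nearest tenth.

Top: 172 + 16 = 188
Known eligible: 172 + 16 + 62 + 28 + 9 = 287
Estimated eligible among unknowns: 0.6620 × 83 = 54.95
Denominator: 287 + 54.95 = 341.95
RR4 = 188 / 341.95 = 0.5498

55.0%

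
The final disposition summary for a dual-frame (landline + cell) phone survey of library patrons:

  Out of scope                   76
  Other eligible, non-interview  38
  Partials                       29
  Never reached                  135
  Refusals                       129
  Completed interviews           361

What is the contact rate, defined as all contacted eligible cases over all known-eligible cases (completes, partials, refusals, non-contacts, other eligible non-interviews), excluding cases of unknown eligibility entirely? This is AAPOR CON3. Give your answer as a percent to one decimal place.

80.5%

Num = 361 + 29 + 129 + 38 = 557
Base = 361 + 29 + 129 + 135 + 38 = 692
CON3 = 557 / 692 = 0.8049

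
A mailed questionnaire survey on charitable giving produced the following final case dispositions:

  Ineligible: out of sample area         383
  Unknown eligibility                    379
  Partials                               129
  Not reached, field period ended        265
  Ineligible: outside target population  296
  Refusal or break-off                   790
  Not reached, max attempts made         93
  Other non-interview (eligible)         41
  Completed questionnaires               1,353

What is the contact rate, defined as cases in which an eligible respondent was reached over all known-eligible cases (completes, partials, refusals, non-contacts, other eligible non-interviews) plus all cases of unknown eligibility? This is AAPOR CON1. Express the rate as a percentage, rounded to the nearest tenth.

Never reached = 265 + 93 = 358
Not eligible = 296 + 383 = 679
Top = 1353 + 129 + 790 + 41 = 2313
Denom = 1353 + 129 + 790 + 358 + 41 + 379 = 3050
CON1 = 2313 / 3050 = 0.7584

75.8%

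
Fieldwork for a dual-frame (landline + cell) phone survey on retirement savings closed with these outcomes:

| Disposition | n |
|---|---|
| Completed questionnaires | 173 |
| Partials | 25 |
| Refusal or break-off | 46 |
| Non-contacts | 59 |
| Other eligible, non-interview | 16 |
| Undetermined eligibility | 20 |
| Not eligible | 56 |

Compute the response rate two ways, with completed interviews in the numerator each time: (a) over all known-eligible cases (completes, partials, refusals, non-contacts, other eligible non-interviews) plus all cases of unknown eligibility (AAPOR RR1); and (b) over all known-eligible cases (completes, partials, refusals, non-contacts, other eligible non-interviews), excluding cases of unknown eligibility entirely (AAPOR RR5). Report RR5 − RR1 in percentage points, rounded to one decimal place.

Numerator → 173
Denom → 173 + 25 + 46 + 59 + 16 + 20 = 339
RR1 = 173 / 339 = 0.5103
Denom → 173 + 25 + 46 + 59 + 16 = 319
RR5 = 173 / 319 = 0.5423
Difference = 54.23 − 51.03 = 3.20 percentage points

3.2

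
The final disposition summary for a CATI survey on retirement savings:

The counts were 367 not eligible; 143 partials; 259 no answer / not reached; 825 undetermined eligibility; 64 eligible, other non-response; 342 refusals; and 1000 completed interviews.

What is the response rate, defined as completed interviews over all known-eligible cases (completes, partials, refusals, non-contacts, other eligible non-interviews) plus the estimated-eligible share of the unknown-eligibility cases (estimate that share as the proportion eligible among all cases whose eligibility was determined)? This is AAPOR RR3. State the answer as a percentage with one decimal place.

40.1%

Numerator = 1000
Eligible (known) = 1000 + 143 + 342 + 259 + 64 = 1808
e = 1808 / (1808 + 367) = 1808 / 2175 = 0.8313
Eligible share of unknowns = 0.8313 × 825 = 685.82
Denom = 1808 + 685.82 = 2493.82
RR3 = 1000 / 2493.82 = 0.4010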